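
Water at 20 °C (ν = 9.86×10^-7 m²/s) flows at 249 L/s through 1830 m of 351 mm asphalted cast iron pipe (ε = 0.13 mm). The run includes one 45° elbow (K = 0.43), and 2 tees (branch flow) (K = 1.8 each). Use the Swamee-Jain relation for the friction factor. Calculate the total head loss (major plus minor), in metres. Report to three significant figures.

V = 4Q/(πD²) = 2.573 m/s; V²/2g = 0.3375 m
Re = 9.16×10^5, ε/D = 3.70×10^-4 → f = 0.01641 (Swamee-Jain)
Major: h_f = f(L/D)·V²/2g = 0.01641·5214·0.3375 = 28.87 m
Minor: ΣK = 4.03; h_m = ΣK·V²/2g = 1.360 m
Total H_L = 28.87 + 1.360 = 30.23 m

H_L ≈ 30.2 m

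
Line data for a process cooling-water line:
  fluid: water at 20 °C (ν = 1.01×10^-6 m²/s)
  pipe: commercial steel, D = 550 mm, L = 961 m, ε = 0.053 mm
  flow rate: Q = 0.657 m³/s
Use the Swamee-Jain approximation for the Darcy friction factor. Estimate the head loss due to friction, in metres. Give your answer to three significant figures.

h_f ≈ 8.88 m

V = 4Q/(πD²) = 4·0.657/(π·0.550²) = 2.765 m/s
Re = VD/ν = 2.765·0.550/1.01×10^-6 = 1.51×10^6 → turbulent
ε/D = 0.053/550 = 9.64×10^-5
Swamee-Jain: f = 0.01304
h_f = f(L/D)V²/(2g) = 0.01304·(961/0.550)·2.765²/(2·9.81) = 8.882 m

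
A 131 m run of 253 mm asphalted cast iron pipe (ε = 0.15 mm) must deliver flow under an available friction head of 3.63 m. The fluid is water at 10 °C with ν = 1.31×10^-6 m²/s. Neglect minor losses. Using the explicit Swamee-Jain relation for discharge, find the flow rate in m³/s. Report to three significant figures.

Q ≈ 0.138 m³/s

Swamee-Jain (Type II): Q = -0.965·√(gD⁵h_f/L)·ln[ε/(3.7D) + √(3.17ν²L/(gD³h_f))]
√(gD⁵h_f/L) = √(9.81·0.253⁵·3.63/131) = 0.01679
ε/(3.7D) = 1.60×10^-4; √(3.17ν²L/(gD³h_f)) = 3.52×10^-5
Q = -0.965·0.01679·ln(1.954×10^-4) = 0.1383 m³/s
Check: V = 2.75 m/s, Re = 5.31×10^5, f = 0.01828, h_f = 3.65 m ≈ 3.63 m ✓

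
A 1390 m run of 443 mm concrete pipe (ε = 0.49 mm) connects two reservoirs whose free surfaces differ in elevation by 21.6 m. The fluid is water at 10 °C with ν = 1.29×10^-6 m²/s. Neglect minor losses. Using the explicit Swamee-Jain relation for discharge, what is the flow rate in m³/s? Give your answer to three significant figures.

Q ≈ 0.396 m³/s

Swamee-Jain (Type II): Q = -0.965·√(gD⁵h_f/L)·ln[ε/(3.7D) + √(3.17ν²L/(gD³h_f))]
√(gD⁵h_f/L) = √(9.81·0.443⁵·21.6/1390) = 0.05100
ε/(3.7D) = 2.99×10^-4; √(3.17ν²L/(gD³h_f)) = 2.00×10^-5
Q = -0.965·0.05100·ln(3.189×10^-4) = 0.3962 m³/s
Check: V = 2.57 m/s, Re = 8.83×10^5, f = 0.02054, h_f = 21.7 m ≈ 21.6 m ✓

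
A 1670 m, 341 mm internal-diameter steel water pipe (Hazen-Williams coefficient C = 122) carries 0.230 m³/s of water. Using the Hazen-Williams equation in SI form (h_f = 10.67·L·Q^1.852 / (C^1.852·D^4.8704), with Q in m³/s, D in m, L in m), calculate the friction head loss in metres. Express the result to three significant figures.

h_f = 10.67·1670·0.230^1.852 / (122^1.852·0.341^4.8704) = 30.24 m

h_f ≈ 30.2 m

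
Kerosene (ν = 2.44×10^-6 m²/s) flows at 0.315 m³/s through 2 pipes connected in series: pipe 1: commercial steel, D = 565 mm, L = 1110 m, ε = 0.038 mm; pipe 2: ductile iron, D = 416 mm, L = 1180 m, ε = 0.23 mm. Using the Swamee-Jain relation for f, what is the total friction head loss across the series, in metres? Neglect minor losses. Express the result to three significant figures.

Pipe 1: V = 1.256 m/s, Re = 2.91×10^5, ε/D = 6.73×10^-5, f = 0.01519, h_1 = f(L/D)V²/2g = 2.400 m
Pipe 2: V = 2.318 m/s, Re = 3.95×10^5, ε/D = 5.53×10^-4, f = 0.01832, h_2 = f(L/D)V²/2g = 14.22 m
Series → Q common, losses add: H = Σh = 16.62 m

H ≈ 16.6 m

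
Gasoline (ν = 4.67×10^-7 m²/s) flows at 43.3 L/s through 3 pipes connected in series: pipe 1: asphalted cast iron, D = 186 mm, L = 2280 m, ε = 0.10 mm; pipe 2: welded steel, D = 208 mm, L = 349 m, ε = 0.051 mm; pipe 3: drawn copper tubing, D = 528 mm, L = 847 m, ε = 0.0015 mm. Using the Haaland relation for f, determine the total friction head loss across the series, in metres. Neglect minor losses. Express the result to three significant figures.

Pipe 1: V = 1.594 m/s, Re = 6.35×10^5, ε/D = 5.38×10^-4, f = 0.01765, h_1 = f(L/D)V²/2g = 28.01 m
Pipe 2: V = 1.274 m/s, Re = 5.68×10^5, ε/D = 2.45×10^-4, f = 0.01556, h_2 = f(L/D)V²/2g = 2.160 m
Pipe 3: V = 0.1978 m/s, Re = 2.24×10^5, ε/D = 2.84×10^-6, f = 0.01519, h_3 = f(L/D)V²/2g = 0.04856 m
Series → Q common, losses add: H = Σh = 30.22 m

H ≈ 30.2 m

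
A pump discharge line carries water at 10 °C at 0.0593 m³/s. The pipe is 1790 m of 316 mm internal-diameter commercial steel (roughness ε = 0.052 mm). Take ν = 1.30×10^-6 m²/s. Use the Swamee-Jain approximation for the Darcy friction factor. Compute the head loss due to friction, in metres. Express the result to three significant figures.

V = 4Q/(πD²) = 4·0.0593/(π·0.316²) = 0.7561 m/s
Re = VD/ν = 0.7561·0.316/1.30×10^-6 = 1.84×10^5 → turbulent
ε/D = 0.052/316 = 1.65×10^-4
Swamee-Jain: f = 0.01708
h_f = f(L/D)V²/(2g) = 0.01708·(1790/0.316)·0.7561²/(2·9.81) = 2.820 m

h_f ≈ 2.82 m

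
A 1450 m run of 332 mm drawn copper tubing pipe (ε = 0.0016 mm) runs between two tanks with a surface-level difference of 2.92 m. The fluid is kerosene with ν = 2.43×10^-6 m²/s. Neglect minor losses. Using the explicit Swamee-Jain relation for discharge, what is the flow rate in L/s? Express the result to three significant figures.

Swamee-Jain (Type II): Q = -0.965·√(gD⁵h_f/L)·ln[ε/(3.7D) + √(3.17ν²L/(gD³h_f))]
√(gD⁵h_f/L) = √(9.81·0.332⁵·2.92/1450) = 0.008927
ε/(3.7D) = 1.30×10^-6; √(3.17ν²L/(gD³h_f)) = 1.61×10^-4
Q = -0.965·0.008927·ln(1.622×10^-4) = 0.07517 m³/s
Check: V = 0.868 m/s, Re = 1.19×10^5, f = 0.01727, h_f = 2.90 m ≈ 2.92 m ✓

Q ≈ 75.2 L/s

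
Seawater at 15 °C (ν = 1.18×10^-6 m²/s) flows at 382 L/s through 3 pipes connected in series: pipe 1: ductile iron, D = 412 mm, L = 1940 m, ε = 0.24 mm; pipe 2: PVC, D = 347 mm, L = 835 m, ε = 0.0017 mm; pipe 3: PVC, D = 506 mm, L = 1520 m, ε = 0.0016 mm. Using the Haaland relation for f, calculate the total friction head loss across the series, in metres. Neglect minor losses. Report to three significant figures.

H ≈ 64.3 m

Pipe 1: V = 2.865 m/s, Re = 1.00×10^6, ε/D = 5.83×10^-4, f = 0.01772, h_1 = f(L/D)V²/2g = 34.91 m
Pipe 2: V = 4.039 m/s, Re = 1.19×10^6, ε/D = 4.90×10^-6, f = 0.01135, h_2 = f(L/D)V²/2g = 22.72 m
Pipe 3: V = 1.900 m/s, Re = 8.15×10^5, ε/D = 3.16×10^-6, f = 0.01204, h_3 = f(L/D)V²/2g = 6.653 m
Series → Q common, losses add: H = Σh = 64.28 m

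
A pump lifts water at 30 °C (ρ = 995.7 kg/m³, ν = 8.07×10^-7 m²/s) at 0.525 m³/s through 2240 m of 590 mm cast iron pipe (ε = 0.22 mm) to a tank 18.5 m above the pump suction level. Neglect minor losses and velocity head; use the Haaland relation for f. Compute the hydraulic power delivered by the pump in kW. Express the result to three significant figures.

V = 4Q/(πD²) = 1.920 m/s; Re = 1.40×10^6; ε/D = 3.73×10^-4; f = 0.01608
h_f = f(L/D)V²/2g = 11.47 m
Total head H = z + h_f = 18.5 + 11.47 = 29.97 m
P_hyd = ρgQH = 995.7·9.81·0.525·29.97 = 153.7 kW

P_hyd ≈ 154 kW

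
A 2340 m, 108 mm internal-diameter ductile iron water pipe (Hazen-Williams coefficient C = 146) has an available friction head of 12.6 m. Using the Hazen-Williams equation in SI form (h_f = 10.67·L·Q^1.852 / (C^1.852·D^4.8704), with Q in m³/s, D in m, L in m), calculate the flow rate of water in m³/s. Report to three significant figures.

Rearranging: Q = [h_f·C^1.852·D^4.8704 / (10.67·L)]^(1/1.852)
Q = [12.6·146^1.852·0.108^4.8704 / (10.67·2340)]^0.540 = 0.006953 m³/s

Q ≈ 0.00695 m³/s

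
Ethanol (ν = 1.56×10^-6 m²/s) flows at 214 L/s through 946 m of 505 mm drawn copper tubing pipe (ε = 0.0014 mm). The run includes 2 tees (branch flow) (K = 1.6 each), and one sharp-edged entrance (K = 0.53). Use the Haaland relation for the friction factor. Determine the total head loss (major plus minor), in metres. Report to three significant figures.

V = 4Q/(πD²) = 1.068 m/s; V²/2g = 0.05818 m
Re = 3.46×10^5, ε/D = 2.77×10^-6 → f = 0.01399 (Haaland)
Major: h_f = f(L/D)·V²/2g = 0.01399·1873·0.05818 = 1.525 m
Minor: ΣK = 3.73; h_m = ΣK·V²/2g = 0.2170 m
Total H_L = 1.525 + 0.2170 = 1.742 m

H_L ≈ 1.74 m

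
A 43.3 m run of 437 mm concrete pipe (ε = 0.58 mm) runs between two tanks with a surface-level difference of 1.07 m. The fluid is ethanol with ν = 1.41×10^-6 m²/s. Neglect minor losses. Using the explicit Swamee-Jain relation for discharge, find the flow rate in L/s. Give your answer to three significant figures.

Swamee-Jain (Type II): Q = -0.965·√(gD⁵h_f/L)·ln[ε/(3.7D) + √(3.17ν²L/(gD³h_f))]
√(gD⁵h_f/L) = √(9.81·0.437⁵·1.07/43.3) = 0.06216
ε/(3.7D) = 3.59×10^-4; √(3.17ν²L/(gD³h_f)) = 1.76×10^-5
Q = -0.965·0.06216·ln(3.764×10^-4) = 0.4729 m³/s
Check: V = 3.15 m/s, Re = 9.77×10^5, f = 0.02140, h_f = 1.07 m ≈ 1.07 m ✓

Q ≈ 473 L/s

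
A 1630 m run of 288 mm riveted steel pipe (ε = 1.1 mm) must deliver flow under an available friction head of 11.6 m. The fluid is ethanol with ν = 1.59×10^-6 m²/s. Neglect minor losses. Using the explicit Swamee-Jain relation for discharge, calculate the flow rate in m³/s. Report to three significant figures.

Q ≈ 0.0773 m³/s

Swamee-Jain (Type II): Q = -0.965·√(gD⁵h_f/L)·ln[ε/(3.7D) + √(3.17ν²L/(gD³h_f))]
√(gD⁵h_f/L) = √(9.81·0.288⁵·11.6/1630) = 0.01176
ε/(3.7D) = 0.00103; √(3.17ν²L/(gD³h_f)) = 6.93×10^-5
Q = -0.965·0.01176·ln(0.001102) = 0.07730 m³/s
Check: V = 1.19 m/s, Re = 2.15×10^5, f = 0.02874, h_f = 11.7 m ≈ 11.6 m ✓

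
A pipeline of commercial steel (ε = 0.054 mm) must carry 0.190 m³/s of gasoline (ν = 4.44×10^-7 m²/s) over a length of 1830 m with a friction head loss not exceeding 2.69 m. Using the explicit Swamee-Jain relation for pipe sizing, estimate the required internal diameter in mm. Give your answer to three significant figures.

D ≈ 492 mm

Swamee-Jain (Type III): D = 0.66·[ε^1.25·(LQ²/(gh_f))^4.75 + ν·Q^9.4·(L/(gh_f))^5.2]^0.04
LQ²/(gh_f) = 2.503; L/(gh_f) = 69.35
Term 1 = ε^1.25·(…)^4.75 = 3.62×10^-4; Term 2 = ν·Q^9.4·(…)^5.2 = 2.76×10^-4
D = 0.66·(3.62×10^-4 + 2.76×10^-4)^0.04 = 0.4917 m = 492 mm
Check: V = 1.00 m/s, Re = 1.11×10^6, f = 0.01354, h_f = 2.57 m ≈ 2.69 m ✓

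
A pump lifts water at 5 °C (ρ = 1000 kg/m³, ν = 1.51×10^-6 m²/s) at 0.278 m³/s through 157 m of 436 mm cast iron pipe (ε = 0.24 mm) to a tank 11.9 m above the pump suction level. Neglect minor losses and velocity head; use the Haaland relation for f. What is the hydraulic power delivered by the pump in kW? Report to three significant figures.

V = 4Q/(πD²) = 1.862 m/s; Re = 5.38×10^5; ε/D = 5.50×10^-4; f = 0.01784
h_f = f(L/D)V²/2g = 1.135 m
Total head H = z + h_f = 11.9 + 1.135 = 13.04 m
P_hyd = ρgQH = 1000·9.81·0.278·13.04 = 35.55 kW

P_hyd ≈ 35.5 kW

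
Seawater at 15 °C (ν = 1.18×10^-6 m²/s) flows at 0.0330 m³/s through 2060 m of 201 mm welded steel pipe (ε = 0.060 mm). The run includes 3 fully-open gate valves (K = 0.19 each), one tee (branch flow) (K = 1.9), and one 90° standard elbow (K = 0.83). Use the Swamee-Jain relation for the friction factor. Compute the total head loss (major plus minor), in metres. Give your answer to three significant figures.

V = 4Q/(πD²) = 1.040 m/s; V²/2g = 0.05513 m
Re = 1.77×10^5, ε/D = 2.99×10^-4 → f = 0.01804 (Swamee-Jain)
Major: h_f = f(L/D)·V²/2g = 0.01804·10249·0.05513 = 10.19 m
Minor: ΣK = 3.30; h_m = ΣK·V²/2g = 0.1819 m
Total H_L = 10.19 + 0.1819 = 10.37 m

H_L ≈ 10.4 m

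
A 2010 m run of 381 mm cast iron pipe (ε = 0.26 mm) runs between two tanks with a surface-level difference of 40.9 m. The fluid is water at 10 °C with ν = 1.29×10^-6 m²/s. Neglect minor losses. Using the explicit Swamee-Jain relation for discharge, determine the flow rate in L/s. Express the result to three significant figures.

Q ≈ 328 L/s

Swamee-Jain (Type II): Q = -0.965·√(gD⁵h_f/L)·ln[ε/(3.7D) + √(3.17ν²L/(gD³h_f))]
√(gD⁵h_f/L) = √(9.81·0.381⁵·40.9/2010) = 0.04003
ε/(3.7D) = 1.84×10^-4; √(3.17ν²L/(gD³h_f)) = 2.19×10^-5
Q = -0.965·0.04003·ln(2.063×10^-4) = 0.3278 m³/s
Check: V = 2.88 m/s, Re = 8.49×10^5, f = 0.01850, h_f = 41.1 m ≈ 40.9 m ✓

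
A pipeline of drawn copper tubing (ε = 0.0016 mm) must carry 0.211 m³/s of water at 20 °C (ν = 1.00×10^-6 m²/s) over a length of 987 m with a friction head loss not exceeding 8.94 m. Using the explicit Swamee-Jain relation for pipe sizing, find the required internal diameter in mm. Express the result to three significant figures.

D ≈ 350 mm

Swamee-Jain (Type III): D = 0.66·[ε^1.25·(LQ²/(gh_f))^4.75 + ν·Q^9.4·(L/(gh_f))^5.2]^0.04
LQ²/(gh_f) = 0.5010; L/(gh_f) = 11.25
Term 1 = ε^1.25·(…)^4.75 = 2.14×10^-9; Term 2 = ν·Q^9.4·(…)^5.2 = 1.30×10^-7
D = 0.66·(2.14×10^-9 + 1.30×10^-7)^0.04 = 0.3503 m = 350 mm
Check: V = 2.19 m/s, Re = 7.67×10^5, f = 0.01224, h_f = 8.43 m ≈ 8.94 m ✓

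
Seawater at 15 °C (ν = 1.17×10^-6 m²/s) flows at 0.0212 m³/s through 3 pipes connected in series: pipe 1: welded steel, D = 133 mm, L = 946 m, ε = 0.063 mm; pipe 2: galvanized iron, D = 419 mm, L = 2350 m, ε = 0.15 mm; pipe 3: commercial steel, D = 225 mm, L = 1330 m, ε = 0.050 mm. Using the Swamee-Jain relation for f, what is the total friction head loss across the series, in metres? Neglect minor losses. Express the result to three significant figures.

Pipe 1: V = 1.526 m/s, Re = 1.73×10^5, ε/D = 4.74×10^-4, f = 0.01905, h_1 = f(L/D)V²/2g = 16.08 m
Pipe 2: V = 0.1538 m/s, Re = 5.51×10^4, ε/D = 3.58×10^-4, f = 0.02175, h_2 = f(L/D)V²/2g = 0.1470 m
Pipe 3: V = 0.5332 m/s, Re = 1.03×10^5, ε/D = 2.22×10^-4, f = 0.01903, h_3 = f(L/D)V²/2g = 1.630 m
Series → Q common, losses add: H = Σh = 17.86 m

H ≈ 17.9 m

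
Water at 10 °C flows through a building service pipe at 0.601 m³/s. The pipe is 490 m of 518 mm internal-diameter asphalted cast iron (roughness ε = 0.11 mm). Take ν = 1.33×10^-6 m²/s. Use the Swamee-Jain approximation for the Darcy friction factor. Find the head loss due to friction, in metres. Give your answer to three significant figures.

V = 4Q/(πD²) = 4·0.601/(π·0.518²) = 2.852 m/s
Re = VD/ν = 2.852·0.518/1.33×10^-6 = 1.11×10^6 → turbulent
ε/D = 0.11/518 = 2.12×10^-4
Swamee-Jain: f = 0.01482
h_f = f(L/D)V²/(2g) = 0.01482·(490/0.518)·2.852²/(2·9.81) = 5.812 m

h_f ≈ 5.81 m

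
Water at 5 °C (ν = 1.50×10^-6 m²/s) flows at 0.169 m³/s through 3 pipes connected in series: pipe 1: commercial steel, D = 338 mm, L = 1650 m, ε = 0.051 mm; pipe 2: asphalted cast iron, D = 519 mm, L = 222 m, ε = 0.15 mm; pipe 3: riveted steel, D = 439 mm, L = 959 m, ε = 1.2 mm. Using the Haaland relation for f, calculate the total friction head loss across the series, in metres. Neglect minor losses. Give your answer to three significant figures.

Pipe 1: V = 1.883 m/s, Re = 4.24×10^5, ε/D = 1.51×10^-4, f = 0.01506, h_1 = f(L/D)V²/2g = 13.29 m
Pipe 2: V = 0.7988 m/s, Re = 2.76×10^5, ε/D = 2.89×10^-4, f = 0.01685, h_2 = f(L/D)V²/2g = 0.2345 m
Pipe 3: V = 1.117 m/s, Re = 3.27×10^5, ε/D = 0.00273, f = 0.02594, h_3 = f(L/D)V²/2g = 3.601 m
Series → Q common, losses add: H = Σh = 17.12 m

H ≈ 17.1 m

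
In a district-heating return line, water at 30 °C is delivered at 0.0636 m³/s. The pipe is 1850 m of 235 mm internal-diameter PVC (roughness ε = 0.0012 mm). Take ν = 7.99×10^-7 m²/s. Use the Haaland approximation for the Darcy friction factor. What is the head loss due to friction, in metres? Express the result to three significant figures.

h_f ≈ 11.6 m

V = 4Q/(πD²) = 4·0.0636/(π·0.235²) = 1.466 m/s
Re = VD/ν = 1.466·0.235/7.99×10^-7 = 4.31×10^5 → turbulent
ε/D = 0.0012/235 = 5.11×10^-6
Haaland: f = 0.01347
h_f = f(L/D)V²/(2g) = 0.01347·(1850/0.235)·1.466²/(2·9.81) = 11.62 m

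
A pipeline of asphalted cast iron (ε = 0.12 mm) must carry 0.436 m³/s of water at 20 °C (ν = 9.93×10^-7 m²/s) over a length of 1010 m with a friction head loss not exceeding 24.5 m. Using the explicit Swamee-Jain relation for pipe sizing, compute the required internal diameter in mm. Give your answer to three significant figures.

D ≈ 405 mm

Swamee-Jain (Type III): D = 0.66·[ε^1.25·(LQ²/(gh_f))^4.75 + ν·Q^9.4·(L/(gh_f))^5.2]^0.04
LQ²/(gh_f) = 0.7988; L/(gh_f) = 4.202
Term 1 = ε^1.25·(…)^4.75 = 4.32×10^-6; Term 2 = ν·Q^9.4·(…)^5.2 = 7.08×10^-7
D = 0.66·(4.32×10^-6 + 7.08×10^-7)^0.04 = 0.4051 m = 405 mm
Check: V = 3.38 m/s, Re = 1.38×10^6, f = 0.01553, h_f = 22.6 m ≈ 24.5 m ✓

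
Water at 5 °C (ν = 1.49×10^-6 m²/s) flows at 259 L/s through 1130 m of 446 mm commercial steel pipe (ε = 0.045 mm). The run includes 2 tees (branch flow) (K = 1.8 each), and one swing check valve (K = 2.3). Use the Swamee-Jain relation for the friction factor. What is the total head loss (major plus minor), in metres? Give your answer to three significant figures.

H_L ≈ 5.97 m

V = 4Q/(πD²) = 1.658 m/s; V²/2g = 0.1401 m
Re = 4.96×10^5, ε/D = 1.01×10^-4 → f = 0.01449 (Swamee-Jain)
Major: h_f = f(L/D)·V²/2g = 0.01449·2534·0.1401 = 5.143 m
Minor: ΣK = 5.90; h_m = ΣK·V²/2g = 0.8265 m
Total H_L = 5.143 + 0.8265 = 5.969 m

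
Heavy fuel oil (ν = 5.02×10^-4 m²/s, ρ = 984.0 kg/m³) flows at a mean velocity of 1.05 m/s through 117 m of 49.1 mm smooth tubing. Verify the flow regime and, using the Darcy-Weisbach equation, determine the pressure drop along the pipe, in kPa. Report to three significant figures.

Re = VD/ν = 1.05·0.04910/5.02×10^-4 = 103 → laminar (Re < 2300)
f = 64/Re = 0.6232
h_f = f(L/D)V²/(2g) = 0.6232·(117/0.04910)·1.05²/(2·9.81) = 83.44 m
Δp = ρg·h_f = 984.0·9.81·83.44 = 805.5 kPa

Δp ≈ 805 kPa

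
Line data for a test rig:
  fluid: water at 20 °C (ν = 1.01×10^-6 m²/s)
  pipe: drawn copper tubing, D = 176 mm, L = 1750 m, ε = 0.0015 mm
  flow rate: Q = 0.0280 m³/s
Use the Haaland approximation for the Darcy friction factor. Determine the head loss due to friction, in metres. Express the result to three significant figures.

V = 4Q/(πD²) = 4·0.0280/(π·0.176²) = 1.151 m/s
Re = VD/ν = 1.151·0.176/1.01×10^-6 = 2.01×10^5 → turbulent
ε/D = 0.0015/176 = 8.52×10^-6
Haaland: f = 0.01554
h_f = f(L/D)V²/(2g) = 0.01554·(1750/0.176)·1.151²/(2·9.81) = 10.43 m

h_f ≈ 10.4 m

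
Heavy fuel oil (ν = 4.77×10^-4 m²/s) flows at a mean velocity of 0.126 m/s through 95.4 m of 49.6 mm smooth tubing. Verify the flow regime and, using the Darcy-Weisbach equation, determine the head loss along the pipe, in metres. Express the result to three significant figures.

h_f ≈ 7.60 m

Re = VD/ν = 0.126·0.04960/4.77×10^-4 = 13.1 → laminar (Re < 2300)
f = 64/Re = 4.885
h_f = f(L/D)V²/(2g) = 4.885·(95.4/0.04960)·0.126²/(2·9.81) = 7.602 m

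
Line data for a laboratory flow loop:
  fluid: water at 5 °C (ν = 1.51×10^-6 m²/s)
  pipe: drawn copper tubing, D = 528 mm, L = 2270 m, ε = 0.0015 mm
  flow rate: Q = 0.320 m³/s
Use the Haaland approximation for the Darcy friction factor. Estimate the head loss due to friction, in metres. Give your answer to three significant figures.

V = 4Q/(πD²) = 4·0.320/(π·0.528²) = 1.461 m/s
Re = VD/ν = 1.461·0.528/1.51×10^-6 = 5.11×10^5 → turbulent
ε/D = 0.0015/528 = 2.84×10^-6
Haaland: f = 0.01304
h_f = f(L/D)V²/(2g) = 0.01304·(2270/0.528)·1.461²/(2·9.81) = 6.105 m

h_f ≈ 6.10 m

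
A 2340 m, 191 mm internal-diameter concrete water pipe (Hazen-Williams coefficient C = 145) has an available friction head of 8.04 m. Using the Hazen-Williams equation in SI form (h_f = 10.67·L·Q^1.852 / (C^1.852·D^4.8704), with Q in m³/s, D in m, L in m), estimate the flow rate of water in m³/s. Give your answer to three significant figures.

Rearranging: Q = [h_f·C^1.852·D^4.8704 / (10.67·L)]^(1/1.852)
Q = [8.04·145^1.852·0.191^4.8704 / (10.67·2340)]^0.540 = 0.02427 m³/s

Q ≈ 0.0243 m³/s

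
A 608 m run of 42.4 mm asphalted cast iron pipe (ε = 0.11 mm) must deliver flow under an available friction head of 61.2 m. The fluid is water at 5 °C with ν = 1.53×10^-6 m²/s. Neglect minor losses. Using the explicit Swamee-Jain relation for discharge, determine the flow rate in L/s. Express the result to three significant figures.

Swamee-Jain (Type II): Q = -0.965·√(gD⁵h_f/L)·ln[ε/(3.7D) + √(3.17ν²L/(gD³h_f))]
√(gD⁵h_f/L) = √(9.81·0.0424⁵·61.2/608) = 3.679×10^-4
ε/(3.7D) = 7.01×10^-4; √(3.17ν²L/(gD³h_f)) = 3.14×10^-4
Q = -0.965·3.679×10^-4·ln(0.001015) = 0.002447 m³/s
Check: V = 1.73 m/s, Re = 4.80×10^4, f = 0.02819, h_f = 61.9 m ≈ 61.2 m ✓

Q ≈ 2.45 L/s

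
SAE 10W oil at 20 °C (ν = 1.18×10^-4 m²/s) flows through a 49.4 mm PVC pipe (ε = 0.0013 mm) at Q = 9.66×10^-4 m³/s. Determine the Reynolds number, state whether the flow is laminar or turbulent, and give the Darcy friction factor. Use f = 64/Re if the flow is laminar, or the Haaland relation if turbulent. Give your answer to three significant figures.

V = 4Q/(πD²) = 0.5040 m/s
Re = VD/ν = 0.5040·0.0494/1.18×10^-4 = 211
Re < 2300 → laminar → f = 64/Re = 0.3033

Re ≈ 211; laminar; f = 64/Re ≈ 0.303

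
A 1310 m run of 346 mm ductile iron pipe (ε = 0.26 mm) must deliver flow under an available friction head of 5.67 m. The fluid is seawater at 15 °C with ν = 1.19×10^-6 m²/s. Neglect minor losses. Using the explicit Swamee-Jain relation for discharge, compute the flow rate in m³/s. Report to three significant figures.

Swamee-Jain (Type II): Q = -0.965·√(gD⁵h_f/L)·ln[ε/(3.7D) + √(3.17ν²L/(gD³h_f))]
√(gD⁵h_f/L) = √(9.81·0.346⁵·5.67/1310) = 0.01451
ε/(3.7D) = 2.03×10^-4; √(3.17ν²L/(gD³h_f)) = 5.05×10^-5
Q = -0.965·0.01451·ln(2.536×10^-4) = 0.1159 m³/s
Check: V = 1.23 m/s, Re = 3.59×10^5, f = 0.01946, h_f = 5.71 m ≈ 5.67 m ✓

Q ≈ 0.116 m³/s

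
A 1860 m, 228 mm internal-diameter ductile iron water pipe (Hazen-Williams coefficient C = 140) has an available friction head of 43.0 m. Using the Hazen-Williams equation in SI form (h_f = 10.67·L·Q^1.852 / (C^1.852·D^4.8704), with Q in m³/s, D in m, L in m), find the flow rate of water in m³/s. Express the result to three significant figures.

Q ≈ 0.104 m³/s

Rearranging: Q = [h_f·C^1.852·D^4.8704 / (10.67·L)]^(1/1.852)
Q = [43.0·140^1.852·0.228^4.8704 / (10.67·1860)]^0.540 = 0.1045 m³/s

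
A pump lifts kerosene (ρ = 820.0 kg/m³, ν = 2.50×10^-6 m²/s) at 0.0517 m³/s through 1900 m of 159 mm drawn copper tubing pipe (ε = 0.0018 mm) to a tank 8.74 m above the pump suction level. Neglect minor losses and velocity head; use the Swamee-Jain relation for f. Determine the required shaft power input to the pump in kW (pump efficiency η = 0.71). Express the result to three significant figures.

V = 4Q/(πD²) = 2.604 m/s; Re = 1.66×10^5; ε/D = 1.13×10^-5; f = 0.01621
h_f = f(L/D)V²/2g = 66.94 m
Total head H = z + h_f = 8.74 + 66.94 = 75.68 m
P_hyd = ρgQH = 820.0·9.81·0.0517·75.68 = 31.48 kW
P_shaft = P_hyd/η = 31.48/0.71 = 44.33 kW

P_shaft ≈ 44.3 kW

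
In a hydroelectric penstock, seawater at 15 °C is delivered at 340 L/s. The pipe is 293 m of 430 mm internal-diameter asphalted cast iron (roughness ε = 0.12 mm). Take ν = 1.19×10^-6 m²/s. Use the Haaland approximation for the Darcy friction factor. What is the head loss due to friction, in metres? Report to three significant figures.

V = 4Q/(πD²) = 4·0.340/(π·0.430²) = 2.341 m/s
Re = VD/ν = 2.341·0.430/1.19×10^-6 = 8.46×10^5 → turbulent
ε/D = 0.12/430 = 2.79×10^-4
Haaland: f = 0.01552
h_f = f(L/D)V²/(2g) = 0.01552·(293/0.430)·2.341²/(2·9.81) = 2.954 m

h_f ≈ 2.95 m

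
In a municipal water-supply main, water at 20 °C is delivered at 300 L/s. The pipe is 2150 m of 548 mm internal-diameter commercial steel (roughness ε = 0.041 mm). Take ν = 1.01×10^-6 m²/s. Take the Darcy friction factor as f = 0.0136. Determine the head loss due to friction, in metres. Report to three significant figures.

h_f ≈ 4.40 m

V = 4Q/(πD²) = 4·0.300/(π·0.548²) = 1.272 m/s
h_f = f(L/D)V²/(2g) = 0.01360·(2150/0.548)·1.272²/(2·9.81) = 4.400 m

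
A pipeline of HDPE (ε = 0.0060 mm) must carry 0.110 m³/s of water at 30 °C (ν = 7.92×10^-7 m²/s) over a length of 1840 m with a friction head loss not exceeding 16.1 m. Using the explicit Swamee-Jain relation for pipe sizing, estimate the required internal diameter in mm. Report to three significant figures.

Swamee-Jain (Type III): D = 0.66·[ε^1.25·(LQ²/(gh_f))^4.75 + ν·Q^9.4·(L/(gh_f))^5.2]^0.04
LQ²/(gh_f) = 0.1410; L/(gh_f) = 11.65
Term 1 = ε^1.25·(…)^4.75 = 2.70×10^-11; Term 2 = ν·Q^9.4·(…)^5.2 = 2.71×10^-10
D = 0.66·(2.70×10^-11 + 2.71×10^-10)^0.04 = 0.2745 m = 274 mm
Check: V = 1.86 m/s, Re = 6.44×10^5, f = 0.01292, h_f = 15.3 m ≈ 16.1 m ✓

D ≈ 274 mm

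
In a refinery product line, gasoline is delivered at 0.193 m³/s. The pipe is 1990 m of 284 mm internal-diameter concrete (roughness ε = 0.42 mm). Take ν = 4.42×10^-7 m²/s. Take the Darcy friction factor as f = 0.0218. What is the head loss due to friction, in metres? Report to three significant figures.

h_f ≈ 72.3 m

V = 4Q/(πD²) = 4·0.193/(π·0.284²) = 3.047 m/s
h_f = f(L/D)V²/(2g) = 0.02180·(1990/0.284)·3.047²/(2·9.81) = 72.27 m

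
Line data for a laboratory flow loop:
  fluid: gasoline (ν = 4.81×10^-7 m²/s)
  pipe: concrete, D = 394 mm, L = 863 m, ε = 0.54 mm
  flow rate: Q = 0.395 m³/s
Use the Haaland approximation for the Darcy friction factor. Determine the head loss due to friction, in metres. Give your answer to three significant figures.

h_f ≈ 25.0 m

V = 4Q/(πD²) = 4·0.395/(π·0.394²) = 3.240 m/s
Re = VD/ν = 3.240·0.394/4.81×10^-7 = 2.65×10^6 → turbulent
ε/D = 0.54/394 = 0.00137
Haaland: f = 0.02136
h_f = f(L/D)V²/(2g) = 0.02136·(863/0.394)·3.240²/(2·9.81) = 25.03 m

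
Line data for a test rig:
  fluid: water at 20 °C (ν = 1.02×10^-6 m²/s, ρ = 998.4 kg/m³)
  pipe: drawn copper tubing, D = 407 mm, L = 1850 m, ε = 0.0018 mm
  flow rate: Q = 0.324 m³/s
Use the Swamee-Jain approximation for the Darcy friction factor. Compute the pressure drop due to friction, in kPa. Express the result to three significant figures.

V = 4Q/(πD²) = 4·0.324/(π·0.407²) = 2.490 m/s
Re = VD/ν = 2.490·0.407/1.02×10^-6 = 9.94×10^5 → turbulent
ε/D = 0.0018/407 = 4.42×10^-6
Swamee-Jain: f = 0.01173
h_f = f(L/D)V²/(2g) = 0.01173·(1850/0.407)·2.490²/(2·9.81) = 16.85 m
Δp = ρg·h_f = 998.4·9.81·16.85 = 165.1 kPa

Δp ≈ 165 kPa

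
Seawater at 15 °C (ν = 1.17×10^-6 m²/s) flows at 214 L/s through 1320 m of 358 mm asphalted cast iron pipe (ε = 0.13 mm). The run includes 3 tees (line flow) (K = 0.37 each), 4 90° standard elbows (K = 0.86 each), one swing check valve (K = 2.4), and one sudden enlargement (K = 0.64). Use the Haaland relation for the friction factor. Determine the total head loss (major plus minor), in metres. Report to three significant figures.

H_L ≈ 15.7 m

V = 4Q/(πD²) = 2.126 m/s; V²/2g = 0.2304 m
Re = 6.51×10^5, ε/D = 3.63×10^-4 → f = 0.01642 (Haaland)
Major: h_f = f(L/D)·V²/2g = 0.01642·3687·0.2304 = 13.95 m
Minor: ΣK = 7.59; h_m = ΣK·V²/2g = 1.748 m
Total H_L = 13.95 + 1.748 = 15.69 m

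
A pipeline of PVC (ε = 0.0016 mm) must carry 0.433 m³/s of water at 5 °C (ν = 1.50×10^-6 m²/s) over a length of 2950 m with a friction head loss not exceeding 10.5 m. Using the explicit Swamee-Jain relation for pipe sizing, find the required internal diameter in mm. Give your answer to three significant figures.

Swamee-Jain (Type III): D = 0.66·[ε^1.25·(LQ²/(gh_f))^4.75 + ν·Q^9.4·(L/(gh_f))^5.2]^0.04
LQ²/(gh_f) = 5.370; L/(gh_f) = 28.64
Term 1 = ε^1.25·(…)^4.75 = 1.67×10^-4; Term 2 = ν·Q^9.4·(…)^5.2 = 0.0216
D = 0.66·(1.67×10^-4 + 0.0216)^0.04 = 0.5664 m = 566 mm
Check: V = 1.72 m/s, Re = 6.49×10^5, f = 0.01255, h_f = 9.85 m ≈ 10.5 m ✓

D ≈ 566 mm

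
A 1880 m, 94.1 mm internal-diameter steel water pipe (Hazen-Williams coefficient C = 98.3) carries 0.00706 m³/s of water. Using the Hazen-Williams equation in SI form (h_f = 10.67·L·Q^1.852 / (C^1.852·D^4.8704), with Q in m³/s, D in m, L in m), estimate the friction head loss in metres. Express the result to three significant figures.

h_f ≈ 42.4 m

h_f = 10.67·1880·0.00706^1.852 / (98.3^1.852·0.0941^4.8704) = 42.38 m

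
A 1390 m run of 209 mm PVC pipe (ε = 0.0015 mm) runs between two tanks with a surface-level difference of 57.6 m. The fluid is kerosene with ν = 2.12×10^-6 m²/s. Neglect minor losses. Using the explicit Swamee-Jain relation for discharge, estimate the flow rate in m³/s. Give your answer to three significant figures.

Swamee-Jain (Type II): Q = -0.965·√(gD⁵h_f/L)·ln[ε/(3.7D) + √(3.17ν²L/(gD³h_f))]
√(gD⁵h_f/L) = √(9.81·0.209⁵·57.6/1390) = 0.01273
ε/(3.7D) = 1.94×10^-6; √(3.17ν²L/(gD³h_f)) = 6.20×10^-5
Q = -0.965·0.01273·ln(6.390×10^-5) = 0.1187 m³/s
Check: V = 3.46 m/s, Re = 3.41×10^5, f = 0.01413, h_f = 57.3 m ≈ 57.6 m ✓

Q ≈ 0.119 m³/s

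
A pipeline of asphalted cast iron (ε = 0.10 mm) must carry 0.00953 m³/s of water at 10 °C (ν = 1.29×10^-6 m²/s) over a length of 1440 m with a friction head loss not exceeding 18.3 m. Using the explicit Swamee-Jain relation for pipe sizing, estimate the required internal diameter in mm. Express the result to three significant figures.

Swamee-Jain (Type III): D = 0.66·[ε^1.25·(LQ²/(gh_f))^4.75 + ν·Q^9.4·(L/(gh_f))^5.2]^0.04
LQ²/(gh_f) = 7.285×10^-4; L/(gh_f) = 8.021
Term 1 = ε^1.25·(…)^4.75 = 1.25×10^-20; Term 2 = ν·Q^9.4·(…)^5.2 = 6.55×10^-21
D = 0.66·(1.25×10^-20 + 6.55×10^-21)^0.04 = 0.1073 m = 107 mm
Check: V = 1.05 m/s, Re = 8.76×10^4, f = 0.02240, h_f = 17.0 m ≈ 18.3 m ✓

D ≈ 107 mm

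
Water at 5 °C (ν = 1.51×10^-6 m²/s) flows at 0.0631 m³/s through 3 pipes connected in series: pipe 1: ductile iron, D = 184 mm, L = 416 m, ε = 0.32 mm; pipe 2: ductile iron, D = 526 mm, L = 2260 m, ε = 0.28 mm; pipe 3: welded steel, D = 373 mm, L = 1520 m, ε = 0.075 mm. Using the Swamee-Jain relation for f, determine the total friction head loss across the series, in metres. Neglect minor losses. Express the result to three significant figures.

Pipe 1: V = 2.373 m/s, Re = 2.89×10^5, ε/D = 0.00174, f = 0.02341, h_1 = f(L/D)V²/2g = 15.19 m
Pipe 2: V = 0.2904 m/s, Re = 1.01×10^5, ε/D = 5.32×10^-4, f = 0.02052, h_2 = f(L/D)V²/2g = 0.3790 m
Pipe 3: V = 0.5775 m/s, Re = 1.43×10^5, ε/D = 2.01×10^-4, f = 0.01797, h_3 = f(L/D)V²/2g = 1.244 m
Series → Q common, losses add: H = Σh = 16.82 m

H ≈ 16.8 m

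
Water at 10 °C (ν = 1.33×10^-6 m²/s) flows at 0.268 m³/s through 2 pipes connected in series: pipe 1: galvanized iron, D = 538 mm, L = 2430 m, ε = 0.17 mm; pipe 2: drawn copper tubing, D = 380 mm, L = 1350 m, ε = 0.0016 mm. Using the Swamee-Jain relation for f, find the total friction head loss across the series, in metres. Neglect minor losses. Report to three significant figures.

Pipe 1: V = 1.179 m/s, Re = 4.77×10^5, ε/D = 3.16×10^-4, f = 0.01655, h_1 = f(L/D)V²/2g = 5.296 m
Pipe 2: V = 2.363 m/s, Re = 6.75×10^5, ε/D = 4.21×10^-6, f = 0.01250, h_2 = f(L/D)V²/2g = 12.64 m
Series → Q common, losses add: H = Σh = 17.93 m

H ≈ 17.9 m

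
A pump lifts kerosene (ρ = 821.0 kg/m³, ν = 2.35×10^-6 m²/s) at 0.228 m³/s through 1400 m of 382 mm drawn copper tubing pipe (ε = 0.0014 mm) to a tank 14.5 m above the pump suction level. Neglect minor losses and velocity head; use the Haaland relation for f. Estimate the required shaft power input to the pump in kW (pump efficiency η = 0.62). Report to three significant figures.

V = 4Q/(πD²) = 1.989 m/s; Re = 3.23×10^5; ε/D = 3.66×10^-6; f = 0.01417
h_f = f(L/D)V²/2g = 10.48 m
Total head H = z + h_f = 14.5 + 10.48 = 24.98 m
P_hyd = ρgQH = 821.0·9.81·0.228·24.98 = 45.87 kW
P_shaft = P_hyd/η = 45.87/0.62 = 73.98 kW

P_shaft ≈ 74.0 kW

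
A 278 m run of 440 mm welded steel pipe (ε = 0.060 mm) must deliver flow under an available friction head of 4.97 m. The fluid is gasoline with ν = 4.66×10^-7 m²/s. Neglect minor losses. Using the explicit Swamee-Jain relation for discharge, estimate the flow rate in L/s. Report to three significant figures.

Q ≈ 521 L/s

Swamee-Jain (Type II): Q = -0.965·√(gD⁵h_f/L)·ln[ε/(3.7D) + √(3.17ν²L/(gD³h_f))]
√(gD⁵h_f/L) = √(9.81·0.440⁵·4.97/278) = 0.05378
ε/(3.7D) = 3.69×10^-5; √(3.17ν²L/(gD³h_f)) = 6.79×10^-6
Q = -0.965·0.05378·ln(4.364×10^-5) = 0.5210 m³/s
Check: V = 3.43 m/s, Re = 3.24×10^6, f = 0.01322, h_f = 5.00 m ≈ 4.97 m ✓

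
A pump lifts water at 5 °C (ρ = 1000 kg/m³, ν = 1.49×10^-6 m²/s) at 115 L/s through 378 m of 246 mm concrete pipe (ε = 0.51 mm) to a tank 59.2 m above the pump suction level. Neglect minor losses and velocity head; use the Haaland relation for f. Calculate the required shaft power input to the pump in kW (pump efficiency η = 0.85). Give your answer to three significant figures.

P_shaft ≈ 93.2 kW

V = 4Q/(πD²) = 2.420 m/s; Re = 3.99×10^5; ε/D = 0.00207; f = 0.02409
h_f = f(L/D)V²/2g = 11.04 m
Total head H = z + h_f = 59.2 + 11.04 = 70.24 m
P_hyd = ρgQH = 1000·9.81·0.115·70.24 = 79.24 kW
P_shaft = P_hyd/η = 79.24/0.85 = 93.23 kW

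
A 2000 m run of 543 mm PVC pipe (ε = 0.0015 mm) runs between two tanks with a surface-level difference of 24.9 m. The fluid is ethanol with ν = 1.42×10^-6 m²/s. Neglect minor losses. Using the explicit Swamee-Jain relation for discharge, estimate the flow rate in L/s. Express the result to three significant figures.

Swamee-Jain (Type II): Q = -0.965·√(gD⁵h_f/L)·ln[ε/(3.7D) + √(3.17ν²L/(gD³h_f))]
√(gD⁵h_f/L) = √(9.81·0.543⁵·24.9/2000) = 0.07593
ε/(3.7D) = 7.47×10^-7; √(3.17ν²L/(gD³h_f)) = 1.81×10^-5
Q = -0.965·0.07593·ln(1.883×10^-5) = 0.7972 m³/s
Check: V = 3.44 m/s, Re = 1.32×10^6, f = 0.01117, h_f = 24.9 m ≈ 24.9 m ✓

Q ≈ 797 L/s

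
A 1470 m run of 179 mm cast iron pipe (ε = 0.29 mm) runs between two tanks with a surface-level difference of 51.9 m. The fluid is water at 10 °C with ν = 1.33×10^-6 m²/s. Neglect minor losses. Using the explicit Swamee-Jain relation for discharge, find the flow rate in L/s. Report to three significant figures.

Q ≈ 58.7 L/s

Swamee-Jain (Type II): Q = -0.965·√(gD⁵h_f/L)·ln[ε/(3.7D) + √(3.17ν²L/(gD³h_f))]
√(gD⁵h_f/L) = √(9.81·0.179⁵·51.9/1470) = 0.007978
ε/(3.7D) = 4.38×10^-4; √(3.17ν²L/(gD³h_f)) = 5.31×10^-5
Q = -0.965·0.007978·ln(4.910×10^-4) = 0.05866 m³/s
Check: V = 2.33 m/s, Re = 3.14×10^5, f = 0.02298, h_f = 52.2 m ≈ 51.9 m ✓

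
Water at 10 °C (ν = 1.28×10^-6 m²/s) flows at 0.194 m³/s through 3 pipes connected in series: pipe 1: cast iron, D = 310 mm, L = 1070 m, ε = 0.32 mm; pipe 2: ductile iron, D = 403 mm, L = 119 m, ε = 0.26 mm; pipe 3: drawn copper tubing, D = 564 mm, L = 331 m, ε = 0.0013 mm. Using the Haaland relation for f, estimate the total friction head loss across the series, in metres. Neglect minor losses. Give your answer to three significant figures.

Pipe 1: V = 2.570 m/s, Re = 6.23×10^5, ε/D = 0.00103, f = 0.02024, h_1 = f(L/D)V²/2g = 23.53 m
Pipe 2: V = 1.521 m/s, Re = 4.79×10^5, ε/D = 6.45×10^-4, f = 0.01847, h_2 = f(L/D)V²/2g = 0.6430 m
Pipe 3: V = 0.7765 m/s, Re = 3.42×10^5, ε/D = 2.30×10^-6, f = 0.01402, h_3 = f(L/D)V²/2g = 0.2528 m
Series → Q common, losses add: H = Σh = 24.42 m

H ≈ 24.4 m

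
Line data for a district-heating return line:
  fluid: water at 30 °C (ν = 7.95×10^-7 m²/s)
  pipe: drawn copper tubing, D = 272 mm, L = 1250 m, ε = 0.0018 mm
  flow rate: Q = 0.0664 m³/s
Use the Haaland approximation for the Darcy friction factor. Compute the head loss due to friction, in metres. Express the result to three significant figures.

h_f ≈ 4.20 m

V = 4Q/(πD²) = 4·0.0664/(π·0.272²) = 1.143 m/s
Re = VD/ν = 1.143·0.272/7.95×10^-7 = 3.91×10^5 → turbulent
ε/D = 0.0018/272 = 6.62×10^-6
Haaland: f = 0.01372
h_f = f(L/D)V²/(2g) = 0.01372·(1250/0.272)·1.143²/(2·9.81) = 4.196 m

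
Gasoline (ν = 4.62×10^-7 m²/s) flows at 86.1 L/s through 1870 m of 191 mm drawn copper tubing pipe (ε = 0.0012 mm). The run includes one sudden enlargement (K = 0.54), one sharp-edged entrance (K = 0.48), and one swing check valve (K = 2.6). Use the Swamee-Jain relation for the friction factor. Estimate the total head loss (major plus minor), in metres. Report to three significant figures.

V = 4Q/(πD²) = 3.005 m/s; V²/2g = 0.4603 m
Re = 1.24×10^6, ε/D = 6.28×10^-6 → f = 0.01137 (Swamee-Jain)
Major: h_f = f(L/D)·V²/2g = 0.01137·9791·0.4603 = 51.25 m
Minor: ΣK = 3.62; h_m = ΣK·V²/2g = 1.666 m
Total H_L = 51.25 + 1.666 = 52.92 m

H_L ≈ 52.9 m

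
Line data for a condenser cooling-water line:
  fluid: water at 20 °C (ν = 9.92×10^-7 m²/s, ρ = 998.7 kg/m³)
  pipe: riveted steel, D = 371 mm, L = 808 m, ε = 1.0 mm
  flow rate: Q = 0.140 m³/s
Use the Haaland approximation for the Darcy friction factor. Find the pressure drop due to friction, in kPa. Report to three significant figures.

Δp ≈ 46.9 kPa

V = 4Q/(πD²) = 4·0.140/(π·0.371²) = 1.295 m/s
Re = VD/ν = 1.295·0.371/9.92×10^-7 = 4.84×10^5 → turbulent
ε/D = 1.0/371 = 0.00270
Haaland: f = 0.02572
h_f = f(L/D)V²/(2g) = 0.02572·(808/0.371)·1.295²/(2·9.81) = 4.788 m
Δp = ρg·h_f = 998.7·9.81·4.788 = 46.91 kPa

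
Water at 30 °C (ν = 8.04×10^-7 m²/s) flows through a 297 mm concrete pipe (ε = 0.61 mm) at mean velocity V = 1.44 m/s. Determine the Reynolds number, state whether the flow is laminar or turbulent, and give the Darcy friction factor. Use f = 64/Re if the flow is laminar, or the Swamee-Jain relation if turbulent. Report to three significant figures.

Re = VD/ν = 1.440·0.297/8.04×10^-7 = 5.32×10^5
Re > 4000 → turbulent; ε/D = 0.00205
Swamee-Jain: f = 0.02403

Re ≈ 5.32×10^5; turbulent; f ≈ 0.0240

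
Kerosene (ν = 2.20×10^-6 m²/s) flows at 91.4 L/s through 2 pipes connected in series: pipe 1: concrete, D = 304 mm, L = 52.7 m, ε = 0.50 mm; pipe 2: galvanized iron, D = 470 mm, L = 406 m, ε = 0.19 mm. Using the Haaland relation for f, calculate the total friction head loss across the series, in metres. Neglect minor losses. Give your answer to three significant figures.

Pipe 1: V = 1.259 m/s, Re = 1.74×10^5, ε/D = 0.00164, f = 0.02331, h_1 = f(L/D)V²/2g = 0.3266 m
Pipe 2: V = 0.5268 m/s, Re = 1.13×10^5, ε/D = 4.04×10^-4, f = 0.01935, h_2 = f(L/D)V²/2g = 0.2364 m
Series → Q common, losses add: H = Σh = 0.5630 m

H ≈ 0.563 m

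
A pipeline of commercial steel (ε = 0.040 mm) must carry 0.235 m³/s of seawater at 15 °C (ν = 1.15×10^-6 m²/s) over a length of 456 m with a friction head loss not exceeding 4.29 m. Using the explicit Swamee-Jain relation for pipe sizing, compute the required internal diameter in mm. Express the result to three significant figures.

Swamee-Jain (Type III): D = 0.66·[ε^1.25·(LQ²/(gh_f))^4.75 + ν·Q^9.4·(L/(gh_f))^5.2]^0.04
LQ²/(gh_f) = 0.5984; L/(gh_f) = 10.84
Term 1 = ε^1.25·(…)^4.75 = 2.77×10^-7; Term 2 = ν·Q^9.4·(…)^5.2 = 3.39×10^-7
D = 0.66·(2.77×10^-7 + 3.39×10^-7)^0.04 = 0.3725 m = 373 mm
Check: V = 2.16 m/s, Re = 6.98×10^5, f = 0.01405, h_f = 4.08 m ≈ 4.29 m ✓

D ≈ 373 mm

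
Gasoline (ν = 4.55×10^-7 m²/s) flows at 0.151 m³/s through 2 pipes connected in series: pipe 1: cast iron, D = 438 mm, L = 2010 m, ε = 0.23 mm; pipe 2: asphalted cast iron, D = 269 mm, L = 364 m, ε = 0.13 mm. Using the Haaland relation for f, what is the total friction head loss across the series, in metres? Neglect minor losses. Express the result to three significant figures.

Pipe 1: V = 1.002 m/s, Re = 9.65×10^5, ε/D = 5.25×10^-4, f = 0.01736, h_1 = f(L/D)V²/2g = 4.078 m
Pipe 2: V = 2.657 m/s, Re = 1.57×10^6, ε/D = 4.83×10^-4, f = 0.01690, h_2 = f(L/D)V²/2g = 8.227 m
Series → Q common, losses add: H = Σh = 12.30 m

H ≈ 12.3 m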